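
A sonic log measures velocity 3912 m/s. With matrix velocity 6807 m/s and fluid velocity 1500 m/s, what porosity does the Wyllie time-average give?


1/V - 1/Vm = 1/3912 - 1/6807 = 0.00010872
1/Vf - 1/Vm = 1/1500 - 1/6807 = 0.00051976
phi = 0.00010872 / 0.00051976 = 0.2092

0.2092


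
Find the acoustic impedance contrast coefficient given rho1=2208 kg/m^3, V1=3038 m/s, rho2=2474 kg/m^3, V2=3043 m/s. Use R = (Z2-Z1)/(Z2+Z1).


Z1 = 2208 * 3038 = 6707904
Z2 = 2474 * 3043 = 7528382
R = (7528382 - 6707904) / (7528382 + 6707904) = 820478 / 14236286 = 0.0576

0.0576


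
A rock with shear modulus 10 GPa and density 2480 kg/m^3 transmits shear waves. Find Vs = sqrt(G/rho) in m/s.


Convert G to Pa: G = 10e9 Pa
Compute G/rho = 10e9 / 2480 = 4032258.0645
Vs = sqrt(4032258.0645) = 2008.05 m/s

2008.05


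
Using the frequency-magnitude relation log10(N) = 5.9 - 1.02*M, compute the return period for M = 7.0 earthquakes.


log10(N) = 5.9 - 1.02*7.0 = -1.24
N = 10^-1.24 = 0.057544
T = 1/N = 1/0.057544 = 17.378 years

17.378


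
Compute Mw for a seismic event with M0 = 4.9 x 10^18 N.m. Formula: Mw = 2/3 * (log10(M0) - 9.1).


log10(M0) = log10(4.9 x 10^18) = 18.6902
Mw = 2/3 * (18.6902 - 9.1)
= 2/3 * 9.5902
= 6.39

6.39


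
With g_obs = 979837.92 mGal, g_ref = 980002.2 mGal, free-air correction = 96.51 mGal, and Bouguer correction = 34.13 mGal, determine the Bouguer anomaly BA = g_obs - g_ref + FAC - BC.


BA = g_obs - g_ref + FAC - BC
= 979837.92 - 980002.2 + 96.51 - 34.13
= -101.9 mGal

-101.9


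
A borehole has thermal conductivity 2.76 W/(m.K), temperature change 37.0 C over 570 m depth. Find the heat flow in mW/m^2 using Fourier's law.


q = k * dT / dz * 1000
= 2.76 * 37.0 / 570 * 1000
= 0.179158 * 1000
= 179.1579 mW/m^2

179.1579


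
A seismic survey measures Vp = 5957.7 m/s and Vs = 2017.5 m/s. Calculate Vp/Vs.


Vp/Vs = 5957.7 / 2017.5
= 2.953

2.953


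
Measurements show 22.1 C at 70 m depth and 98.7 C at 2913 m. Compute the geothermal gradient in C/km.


dT = 98.7 - 22.1 = 76.6 C
dz = 2913 - 70 = 2843 m
gradient = dT/dz * 1000 = 76.6/2843 * 1000 = 26.9434 C/km

26.9434


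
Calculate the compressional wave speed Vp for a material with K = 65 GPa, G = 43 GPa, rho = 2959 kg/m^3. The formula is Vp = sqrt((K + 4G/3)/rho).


First compute the effective modulus:
K + 4G/3 = 65e9 + 4*43e9/3 = 122333333333.33 Pa
Then divide by density:
122333333333.33 / 2959 = 41342795.9896 Pa/(kg/m^3)
Take the square root:
Vp = sqrt(41342795.9896) = 6429.84 m/s

6429.84


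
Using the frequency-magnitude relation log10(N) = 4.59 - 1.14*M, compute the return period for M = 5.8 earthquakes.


log10(N) = 4.59 - 1.14*5.8 = -2.022
N = 10^-2.022 = 0.009506
T = 1/N = 1/0.009506 = 105.1962 years

105.1962


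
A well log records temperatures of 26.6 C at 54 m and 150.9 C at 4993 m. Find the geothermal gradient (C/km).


dT = 150.9 - 26.6 = 124.3 C
dz = 4993 - 54 = 4939 m
gradient = dT/dz * 1000 = 124.3/4939 * 1000 = 25.167 C/km

25.167


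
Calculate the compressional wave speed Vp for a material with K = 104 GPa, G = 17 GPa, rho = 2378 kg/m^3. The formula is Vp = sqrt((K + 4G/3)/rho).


First compute the effective modulus:
K + 4G/3 = 104e9 + 4*17e9/3 = 126666666666.67 Pa
Then divide by density:
126666666666.67 / 2378 = 53266049.9019 Pa/(kg/m^3)
Take the square root:
Vp = sqrt(53266049.9019) = 7298.36 m/s

7298.36


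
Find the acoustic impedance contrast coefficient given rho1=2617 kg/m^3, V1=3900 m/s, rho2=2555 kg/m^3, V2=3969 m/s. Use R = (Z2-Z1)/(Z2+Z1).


Z1 = 2617 * 3900 = 10206300
Z2 = 2555 * 3969 = 10140795
R = (10140795 - 10206300) / (10140795 + 10206300) = -65505 / 20347095 = -0.0032

-0.0032


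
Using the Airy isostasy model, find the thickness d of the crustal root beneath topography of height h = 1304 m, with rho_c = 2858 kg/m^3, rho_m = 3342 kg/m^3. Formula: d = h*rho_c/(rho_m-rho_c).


rho_m - rho_c = 3342 - 2858 = 484
d = 1304 * 2858 / 484
= 3726832 / 484
= 7700.07 m

7700.07


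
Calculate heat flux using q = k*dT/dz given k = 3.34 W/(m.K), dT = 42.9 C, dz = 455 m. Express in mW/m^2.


q = k * dT / dz * 1000
= 3.34 * 42.9 / 455 * 1000
= 0.314914 * 1000
= 314.9143 mW/m^2

314.9143


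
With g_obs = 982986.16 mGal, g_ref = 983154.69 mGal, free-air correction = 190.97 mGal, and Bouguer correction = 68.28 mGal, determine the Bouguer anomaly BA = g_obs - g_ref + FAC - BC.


BA = g_obs - g_ref + FAC - BC
= 982986.16 - 983154.69 + 190.97 - 68.28
= -45.84 mGal

-45.84


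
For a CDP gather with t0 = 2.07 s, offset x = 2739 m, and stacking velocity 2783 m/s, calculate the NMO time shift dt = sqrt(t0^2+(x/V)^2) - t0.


x/Vnmo = 2739/2783 = 0.98419
(x/Vnmo)^2 = 0.968629
t0^2 = 4.2849
sqrt(4.2849 + 0.968629) = 2.292058
dt = 2.292058 - 2.07 = 0.222058

0.222058


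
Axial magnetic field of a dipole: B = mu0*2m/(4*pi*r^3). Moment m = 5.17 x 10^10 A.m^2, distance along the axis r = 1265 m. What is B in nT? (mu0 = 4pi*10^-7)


m = 5.17 x 10^10 = 51700000000 A.m^2
2m = 103400000000 A.m^2
r^3 = 1265^3 = 2024284625
B = (4pi*10^-7) * 103400000000 / (4*pi * 2024284625) * 1e9
= 129936.272152 / 25437910826.7 * 1e9
= 5107.9773 nT

5107.9773


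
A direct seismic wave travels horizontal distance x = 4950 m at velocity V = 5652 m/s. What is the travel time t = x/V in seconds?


t = x / V
= 4950 / 5652
= 0.8758 s

0.8758


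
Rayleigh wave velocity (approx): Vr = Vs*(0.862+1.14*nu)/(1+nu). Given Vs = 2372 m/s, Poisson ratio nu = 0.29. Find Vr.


Numerator factor = 0.862 + 1.14*0.29 = 1.1926
Denominator = 1 + 0.29 = 1.29
Vr = 2372 * 1.1926 / 1.29 = 2192.9 m/s

2192.9


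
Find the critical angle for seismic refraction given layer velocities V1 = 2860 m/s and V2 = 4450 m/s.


V1/V2 = 2860/4450 = 0.642697
theta_c = arcsin(0.642697) = 39.9932 degrees

39.9932


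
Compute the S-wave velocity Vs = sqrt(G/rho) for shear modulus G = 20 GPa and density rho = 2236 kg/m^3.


Convert G to Pa: G = 20e9 Pa
Compute G/rho = 20e9 / 2236 = 8944543.8283
Vs = sqrt(8944543.8283) = 2990.74 m/s

2990.74


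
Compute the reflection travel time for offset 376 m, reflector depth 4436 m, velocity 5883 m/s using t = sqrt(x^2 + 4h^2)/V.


x^2 + 4h^2 = 376^2 + 4*4436^2 = 141376 + 78712384 = 78853760
sqrt(78853760) = 8879.964
t = 8879.964 / 5883 = 1.5094 s

1.5094


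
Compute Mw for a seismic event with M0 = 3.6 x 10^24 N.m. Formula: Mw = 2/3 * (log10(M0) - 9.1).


log10(M0) = log10(3.6 x 10^24) = 24.5563
Mw = 2/3 * (24.5563 - 9.1)
= 2/3 * 15.4563
= 10.3

10.3


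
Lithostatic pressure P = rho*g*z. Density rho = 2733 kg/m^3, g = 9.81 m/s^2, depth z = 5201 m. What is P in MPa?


P = rho * g * z / 1e6
= 2733 * 9.81 * 5201 / 1e6
= 139442606.73 / 1e6
= 139.4426 MPa

139.4426


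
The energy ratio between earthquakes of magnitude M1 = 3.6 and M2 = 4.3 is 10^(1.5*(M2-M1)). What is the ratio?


M2 - M1 = 4.3 - 3.6 = 0.7
1.5 * 0.7 = 1.05
ratio = 10^1.05 = 11.22

11.22


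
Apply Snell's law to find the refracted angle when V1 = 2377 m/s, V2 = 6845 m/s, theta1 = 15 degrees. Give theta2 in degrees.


sin(theta1) = sin(15 deg) = 0.258819
sin(theta2) = V2/V1 * sin(theta1) = 6845/2377 * 0.258819 = 0.745316
theta2 = arcsin(0.745316) = 48.1863 degrees

48.1863


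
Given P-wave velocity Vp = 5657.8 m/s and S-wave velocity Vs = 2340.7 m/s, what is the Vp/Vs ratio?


Vp/Vs = 5657.8 / 2340.7
= 2.4171

2.4171


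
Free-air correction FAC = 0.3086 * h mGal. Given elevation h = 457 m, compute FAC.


FAC = 0.3086 * h
= 0.3086 * 457
= 141.0302 mGal

141.0302


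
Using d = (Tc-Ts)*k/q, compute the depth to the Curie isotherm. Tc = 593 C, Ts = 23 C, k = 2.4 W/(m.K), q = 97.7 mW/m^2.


T_Curie - T_surf = 593 - 23 = 570 C
Convert q to W/m^2: 97.7 mW/m^2 = 0.0977 W/m^2
d = 570 * 2.4 / 0.0977 = 14002.05 m

14002.05


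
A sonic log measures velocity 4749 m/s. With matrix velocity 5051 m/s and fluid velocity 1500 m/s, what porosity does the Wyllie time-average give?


1/V - 1/Vm = 1/4749 - 1/5051 = 1.259e-05
1/Vf - 1/Vm = 1/1500 - 1/5051 = 0.00046869
phi = 1.259e-05 / 0.00046869 = 0.0269

0.0269


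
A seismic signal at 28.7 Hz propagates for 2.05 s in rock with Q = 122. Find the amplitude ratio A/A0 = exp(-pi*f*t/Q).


pi*f*t/Q = pi*28.7*2.05/122 = 1.515046
A/A0 = exp(-1.515046) = 0.219798

0.219798


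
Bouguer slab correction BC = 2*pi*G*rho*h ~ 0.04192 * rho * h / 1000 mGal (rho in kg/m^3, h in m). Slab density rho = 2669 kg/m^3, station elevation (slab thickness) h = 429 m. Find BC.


BC = 0.04192 * rho * h / 1000
= 0.04192 * 2669 * 429 / 1000
= 47.9984 mGal

47.9984


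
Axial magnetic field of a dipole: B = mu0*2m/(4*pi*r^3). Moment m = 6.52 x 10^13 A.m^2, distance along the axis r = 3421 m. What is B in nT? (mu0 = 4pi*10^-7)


m = 6.52 x 10^13 = 65200000000000 A.m^2
2m = 130400000000000 A.m^2
r^3 = 3421^3 = 40036787461
B = (4pi*10^-7) * 130400000000000 / (4*pi * 40036787461) * 1e9
= 163865472.811244 / 503117109443.25 * 1e9
= 325700.4577 nT

325700.4577


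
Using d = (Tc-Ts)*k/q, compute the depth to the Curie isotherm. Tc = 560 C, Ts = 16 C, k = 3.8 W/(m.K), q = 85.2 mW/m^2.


T_Curie - T_surf = 560 - 16 = 544 C
Convert q to W/m^2: 85.2 mW/m^2 = 0.0852 W/m^2
d = 544 * 3.8 / 0.0852 = 24262.91 m

24262.91


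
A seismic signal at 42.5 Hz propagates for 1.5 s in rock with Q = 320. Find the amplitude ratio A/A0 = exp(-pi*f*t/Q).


pi*f*t/Q = pi*42.5*1.5/320 = 0.625864
A/A0 = exp(-0.625864) = 0.534799

0.534799


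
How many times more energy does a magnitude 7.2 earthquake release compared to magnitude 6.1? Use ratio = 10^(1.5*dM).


M2 - M1 = 7.2 - 6.1 = 1.1
1.5 * 1.1 = 1.65
ratio = 10^1.65 = 44.67

44.67


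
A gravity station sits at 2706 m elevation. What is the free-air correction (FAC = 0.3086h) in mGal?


FAC = 0.3086 * h
= 0.3086 * 2706
= 835.0716 mGal

835.0716


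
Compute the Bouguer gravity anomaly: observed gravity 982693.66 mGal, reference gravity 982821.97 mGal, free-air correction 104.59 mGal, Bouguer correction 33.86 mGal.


BA = g_obs - g_ref + FAC - BC
= 982693.66 - 982821.97 + 104.59 - 33.86
= -57.58 mGal

-57.58


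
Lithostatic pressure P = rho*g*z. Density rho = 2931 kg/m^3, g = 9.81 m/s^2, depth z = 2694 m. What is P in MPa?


P = rho * g * z / 1e6
= 2931 * 9.81 * 2694 / 1e6
= 77460878.34 / 1e6
= 77.4609 MPa

77.4609


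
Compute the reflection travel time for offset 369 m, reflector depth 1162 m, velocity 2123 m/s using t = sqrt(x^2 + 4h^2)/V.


x^2 + 4h^2 = 369^2 + 4*1162^2 = 136161 + 5400976 = 5537137
sqrt(5537137) = 2353.1122
t = 2353.1122 / 2123 = 1.1084 s

1.1084


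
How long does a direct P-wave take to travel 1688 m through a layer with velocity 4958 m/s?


t = x / V
= 1688 / 4958
= 0.3405 s

0.3405


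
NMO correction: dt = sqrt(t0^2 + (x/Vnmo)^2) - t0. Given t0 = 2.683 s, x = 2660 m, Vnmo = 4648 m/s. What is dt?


x/Vnmo = 2660/4648 = 0.572289
(x/Vnmo)^2 = 0.327515
t0^2 = 7.198489
sqrt(7.198489 + 0.327515) = 2.743356
dt = 2.743356 - 2.683 = 0.060356

0.060356


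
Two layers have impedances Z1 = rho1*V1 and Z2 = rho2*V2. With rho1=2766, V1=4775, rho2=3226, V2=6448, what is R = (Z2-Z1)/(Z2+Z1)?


Z1 = 2766 * 4775 = 13207650
Z2 = 3226 * 6448 = 20801248
R = (20801248 - 13207650) / (20801248 + 13207650) = 7593598 / 34008898 = 0.2233

0.2233


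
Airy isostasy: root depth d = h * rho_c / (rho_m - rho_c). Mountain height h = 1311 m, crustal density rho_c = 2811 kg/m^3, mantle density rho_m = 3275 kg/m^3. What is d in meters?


rho_m - rho_c = 3275 - 2811 = 464
d = 1311 * 2811 / 464
= 3685221 / 464
= 7942.29 m

7942.29


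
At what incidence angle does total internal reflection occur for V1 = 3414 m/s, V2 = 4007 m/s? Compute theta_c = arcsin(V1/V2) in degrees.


V1/V2 = 3414/4007 = 0.852009
theta_c = arcsin(0.852009) = 58.4309 degrees

58.4309


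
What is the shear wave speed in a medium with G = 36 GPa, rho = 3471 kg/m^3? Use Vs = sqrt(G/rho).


Convert G to Pa: G = 36e9 Pa
Compute G/rho = 36e9 / 3471 = 10371650.8211
Vs = sqrt(10371650.8211) = 3220.5 m/s

3220.5


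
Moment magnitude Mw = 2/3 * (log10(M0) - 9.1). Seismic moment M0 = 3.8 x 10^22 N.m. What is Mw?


log10(M0) = log10(3.8 x 10^22) = 22.5798
Mw = 2/3 * (22.5798 - 9.1)
= 2/3 * 13.4798
= 8.99

8.99


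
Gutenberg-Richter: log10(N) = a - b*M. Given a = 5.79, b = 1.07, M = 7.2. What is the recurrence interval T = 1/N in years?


log10(N) = 5.79 - 1.07*7.2 = -1.914
N = 10^-1.914 = 0.01219
T = 1/N = 1/0.01219 = 82.0352 years

82.0352


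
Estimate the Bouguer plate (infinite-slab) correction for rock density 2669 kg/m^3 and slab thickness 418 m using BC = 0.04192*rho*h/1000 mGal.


BC = 0.04192 * rho * h / 1000
= 0.04192 * 2669 * 418 / 1000
= 46.7677 mGal

46.7677


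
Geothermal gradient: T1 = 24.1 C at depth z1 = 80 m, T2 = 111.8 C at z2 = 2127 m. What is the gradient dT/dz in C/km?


dT = 111.8 - 24.1 = 87.7 C
dz = 2127 - 80 = 2047 m
gradient = dT/dz * 1000 = 87.7/2047 * 1000 = 42.8432 C/km

42.8432


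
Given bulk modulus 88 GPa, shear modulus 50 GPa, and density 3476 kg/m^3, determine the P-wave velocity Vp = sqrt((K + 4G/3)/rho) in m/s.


First compute the effective modulus:
K + 4G/3 = 88e9 + 4*50e9/3 = 154666666666.67 Pa
Then divide by density:
154666666666.67 / 3476 = 44495588.7994 Pa/(kg/m^3)
Take the square root:
Vp = sqrt(44495588.7994) = 6670.5 m/s

6670.5


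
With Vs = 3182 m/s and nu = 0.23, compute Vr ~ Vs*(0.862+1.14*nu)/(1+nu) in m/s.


Numerator factor = 0.862 + 1.14*0.23 = 1.1242
Denominator = 1 + 0.23 = 1.23
Vr = 3182 * 1.1242 / 1.23 = 2908.3 m/s

2908.3


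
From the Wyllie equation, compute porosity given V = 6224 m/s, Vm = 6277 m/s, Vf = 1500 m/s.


1/V - 1/Vm = 1/6224 - 1/6277 = 1.36e-06
1/Vf - 1/Vm = 1/1500 - 1/6277 = 0.00050735
phi = 1.36e-06 / 0.00050735 = 0.0027

0.0027


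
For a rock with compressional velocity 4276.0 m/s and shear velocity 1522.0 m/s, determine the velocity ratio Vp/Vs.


Vp/Vs = 4276.0 / 1522.0
= 2.8095

2.8095


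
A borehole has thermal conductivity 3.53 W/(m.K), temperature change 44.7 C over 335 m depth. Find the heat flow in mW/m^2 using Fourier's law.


q = k * dT / dz * 1000
= 3.53 * 44.7 / 335 * 1000
= 0.471018 * 1000
= 471.0179 mW/m^2

471.0179


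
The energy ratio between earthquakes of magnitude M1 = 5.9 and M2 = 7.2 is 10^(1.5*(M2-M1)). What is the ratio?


M2 - M1 = 7.2 - 5.9 = 1.3
1.5 * 1.3 = 1.95
ratio = 10^1.95 = 89.13

89.13


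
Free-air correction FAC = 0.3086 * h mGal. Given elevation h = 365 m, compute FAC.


FAC = 0.3086 * h
= 0.3086 * 365
= 112.639 mGal

112.639


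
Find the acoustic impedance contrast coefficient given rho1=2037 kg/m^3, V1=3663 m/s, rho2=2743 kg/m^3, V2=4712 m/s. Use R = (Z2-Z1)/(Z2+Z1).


Z1 = 2037 * 3663 = 7461531
Z2 = 2743 * 4712 = 12925016
R = (12925016 - 7461531) / (12925016 + 7461531) = 5463485 / 20386547 = 0.268

0.268


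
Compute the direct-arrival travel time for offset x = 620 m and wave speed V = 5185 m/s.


t = x / V
= 620 / 5185
= 0.1196 s

0.1196


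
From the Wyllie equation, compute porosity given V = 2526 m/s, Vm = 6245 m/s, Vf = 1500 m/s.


1/V - 1/Vm = 1/2526 - 1/6245 = 0.00023575
1/Vf - 1/Vm = 1/1500 - 1/6245 = 0.00050654
phi = 0.00023575 / 0.00050654 = 0.4654

0.4654


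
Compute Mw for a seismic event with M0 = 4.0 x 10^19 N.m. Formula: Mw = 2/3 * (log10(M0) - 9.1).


log10(M0) = log10(4.0 x 10^19) = 19.6021
Mw = 2/3 * (19.6021 - 9.1)
= 2/3 * 10.5021
= 7.0

7.0


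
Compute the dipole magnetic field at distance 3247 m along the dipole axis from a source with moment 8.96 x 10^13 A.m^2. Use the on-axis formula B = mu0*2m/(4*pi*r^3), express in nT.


m = 8.96 x 10^13 = 89600000000000 A.m^2
2m = 179200000000000 A.m^2
r^3 = 3247^3 = 34233150223
B = (4pi*10^-7) * 179200000000000 / (4*pi * 34233150223) * 1e9
= 225189361.409316 / 430186452999.25 * 1e9
= 523469.207 nT

523469.207


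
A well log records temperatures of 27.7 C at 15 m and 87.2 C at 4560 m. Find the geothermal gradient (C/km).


dT = 87.2 - 27.7 = 59.5 C
dz = 4560 - 15 = 4545 m
gradient = dT/dz * 1000 = 59.5/4545 * 1000 = 13.0913 C/km

13.0913


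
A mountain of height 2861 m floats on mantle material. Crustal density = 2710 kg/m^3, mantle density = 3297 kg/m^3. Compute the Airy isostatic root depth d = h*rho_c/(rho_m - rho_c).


rho_m - rho_c = 3297 - 2710 = 587
d = 2861 * 2710 / 587
= 7753310 / 587
= 13208.36 m

13208.36


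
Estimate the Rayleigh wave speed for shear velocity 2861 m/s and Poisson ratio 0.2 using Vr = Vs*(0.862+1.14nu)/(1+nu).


Numerator factor = 0.862 + 1.14*0.2 = 1.09
Denominator = 1 + 0.2 = 1.2
Vr = 2861 * 1.09 / 1.2 = 2598.74 m/s

2598.74


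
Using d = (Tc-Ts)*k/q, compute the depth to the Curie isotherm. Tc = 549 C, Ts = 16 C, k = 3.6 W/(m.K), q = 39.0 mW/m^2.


T_Curie - T_surf = 549 - 16 = 533 C
Convert q to W/m^2: 39.0 mW/m^2 = 0.039 W/m^2
d = 533 * 3.6 / 0.039 = 49200.0 m

49200.0


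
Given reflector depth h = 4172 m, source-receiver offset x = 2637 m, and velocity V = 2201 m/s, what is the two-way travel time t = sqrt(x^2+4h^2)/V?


x^2 + 4h^2 = 2637^2 + 4*4172^2 = 6953769 + 69622336 = 76576105
sqrt(76576105) = 8750.7774
t = 8750.7774 / 2201 = 3.9758 s

3.9758


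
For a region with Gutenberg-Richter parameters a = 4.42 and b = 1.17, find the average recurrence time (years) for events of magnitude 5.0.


log10(N) = 4.42 - 1.17*5.0 = -1.43
N = 10^-1.43 = 0.037154
T = 1/N = 1/0.037154 = 26.9153 years

26.9153


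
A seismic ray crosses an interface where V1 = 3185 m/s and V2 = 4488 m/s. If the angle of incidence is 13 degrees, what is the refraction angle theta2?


sin(theta1) = sin(13 deg) = 0.224951
sin(theta2) = V2/V1 * sin(theta1) = 4488/3185 * 0.224951 = 0.31698
theta2 = arcsin(0.31698) = 18.4804 degrees

18.4804


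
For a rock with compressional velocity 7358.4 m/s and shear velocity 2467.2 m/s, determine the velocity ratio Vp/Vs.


Vp/Vs = 7358.4 / 2467.2
= 2.9825

2.9825


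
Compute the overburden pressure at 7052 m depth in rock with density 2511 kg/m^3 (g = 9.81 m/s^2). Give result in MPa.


P = rho * g * z / 1e6
= 2511 * 9.81 * 7052 / 1e6
= 173711281.32 / 1e6
= 173.7113 MPa

173.7113


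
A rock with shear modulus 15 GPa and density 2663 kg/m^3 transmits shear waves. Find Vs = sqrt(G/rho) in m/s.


Convert G to Pa: G = 15e9 Pa
Compute G/rho = 15e9 / 2663 = 5632745.0244
Vs = sqrt(5632745.0244) = 2373.34 m/s

2373.34


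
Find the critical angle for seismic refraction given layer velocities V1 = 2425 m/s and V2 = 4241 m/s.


V1/V2 = 2425/4241 = 0.571799
theta_c = arcsin(0.571799) = 34.8758 degrees

34.8758


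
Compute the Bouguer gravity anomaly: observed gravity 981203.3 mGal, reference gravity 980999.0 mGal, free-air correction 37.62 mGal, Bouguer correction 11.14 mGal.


BA = g_obs - g_ref + FAC - BC
= 981203.3 - 980999.0 + 37.62 - 11.14
= 230.78 mGal

230.78


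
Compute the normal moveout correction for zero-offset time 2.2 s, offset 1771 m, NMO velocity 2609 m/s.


x/Vnmo = 1771/2609 = 0.678804
(x/Vnmo)^2 = 0.460775
t0^2 = 4.84
sqrt(4.84 + 0.460775) = 2.302341
dt = 2.302341 - 2.2 = 0.102341

0.102341


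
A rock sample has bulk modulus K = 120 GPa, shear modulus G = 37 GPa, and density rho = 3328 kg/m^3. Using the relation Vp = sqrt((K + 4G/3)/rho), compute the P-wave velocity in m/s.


First compute the effective modulus:
K + 4G/3 = 120e9 + 4*37e9/3 = 169333333333.33 Pa
Then divide by density:
169333333333.33 / 3328 = 50881410.2564 Pa/(kg/m^3)
Take the square root:
Vp = sqrt(50881410.2564) = 7133.12 m/s

7133.12


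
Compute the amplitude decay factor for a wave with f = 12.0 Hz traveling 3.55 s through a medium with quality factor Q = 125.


pi*f*t/Q = pi*12.0*3.55/125 = 1.070655
A/A0 = exp(-1.070655) = 0.342784

0.342784


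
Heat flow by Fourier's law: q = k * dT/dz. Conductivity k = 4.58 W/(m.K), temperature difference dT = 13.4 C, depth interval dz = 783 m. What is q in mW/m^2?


q = k * dT / dz * 1000
= 4.58 * 13.4 / 783 * 1000
= 0.078381 * 1000
= 78.3806 mW/m^2

78.3806


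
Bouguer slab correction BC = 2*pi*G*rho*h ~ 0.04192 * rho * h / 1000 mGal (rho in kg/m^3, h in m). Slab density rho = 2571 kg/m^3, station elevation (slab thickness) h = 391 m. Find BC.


BC = 0.04192 * rho * h / 1000
= 0.04192 * 2571 * 391 / 1000
= 42.1405 mGal

42.1405


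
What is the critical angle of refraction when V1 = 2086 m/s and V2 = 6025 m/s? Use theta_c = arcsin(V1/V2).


V1/V2 = 2086/6025 = 0.346224
theta_c = arcsin(0.346224) = 20.2565 degrees

20.2565


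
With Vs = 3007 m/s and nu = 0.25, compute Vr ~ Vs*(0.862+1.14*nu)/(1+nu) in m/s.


Numerator factor = 0.862 + 1.14*0.25 = 1.147
Denominator = 1 + 0.25 = 1.25
Vr = 3007 * 1.147 / 1.25 = 2759.22 m/s

2759.22


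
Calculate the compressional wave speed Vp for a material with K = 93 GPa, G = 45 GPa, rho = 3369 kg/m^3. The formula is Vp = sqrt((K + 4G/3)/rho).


First compute the effective modulus:
K + 4G/3 = 93e9 + 4*45e9/3 = 153000000000.0 Pa
Then divide by density:
153000000000.0 / 3369 = 45414069.4568 Pa/(kg/m^3)
Take the square root:
Vp = sqrt(45414069.4568) = 6739.0 m/s

6739.0


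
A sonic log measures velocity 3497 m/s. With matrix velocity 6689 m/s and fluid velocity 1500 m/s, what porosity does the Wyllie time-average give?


1/V - 1/Vm = 1/3497 - 1/6689 = 0.00013646
1/Vf - 1/Vm = 1/1500 - 1/6689 = 0.00051717
phi = 0.00013646 / 0.00051717 = 0.2639

0.2639


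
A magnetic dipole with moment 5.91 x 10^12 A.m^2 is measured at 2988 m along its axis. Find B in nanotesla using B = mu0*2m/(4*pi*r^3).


m = 5.91 x 10^12 = 5910000000000 A.m^2
2m = 11820000000000 A.m^2
r^3 = 2988^3 = 26677294272
B = (4pi*10^-7) * 11820000000000 / (4*pi * 26677294272) * 1e9
= 14853450.066173 / 335236766810.27 * 1e9
= 44307.342 nT

44307.342


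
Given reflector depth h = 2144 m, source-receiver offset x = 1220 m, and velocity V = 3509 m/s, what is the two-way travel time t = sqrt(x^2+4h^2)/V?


x^2 + 4h^2 = 1220^2 + 4*2144^2 = 1488400 + 18386944 = 19875344
sqrt(19875344) = 4458.1772
t = 4458.1772 / 3509 = 1.2705 s

1.2705


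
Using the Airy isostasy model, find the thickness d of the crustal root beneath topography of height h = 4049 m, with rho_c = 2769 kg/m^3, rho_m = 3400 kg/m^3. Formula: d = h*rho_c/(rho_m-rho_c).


rho_m - rho_c = 3400 - 2769 = 631
d = 4049 * 2769 / 631
= 11211681 / 631
= 17768.12 m

17768.12


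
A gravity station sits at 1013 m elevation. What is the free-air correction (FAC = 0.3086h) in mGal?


FAC = 0.3086 * h
= 0.3086 * 1013
= 312.6118 mGal

312.6118


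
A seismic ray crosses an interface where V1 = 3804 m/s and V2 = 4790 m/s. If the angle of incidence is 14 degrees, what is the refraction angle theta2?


sin(theta1) = sin(14 deg) = 0.241922
sin(theta2) = V2/V1 * sin(theta1) = 4790/3804 * 0.241922 = 0.304628
theta2 = arcsin(0.304628) = 17.7358 degrees

17.7358


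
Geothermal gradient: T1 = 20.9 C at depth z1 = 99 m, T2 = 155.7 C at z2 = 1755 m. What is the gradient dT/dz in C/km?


dT = 155.7 - 20.9 = 134.8 C
dz = 1755 - 99 = 1656 m
gradient = dT/dz * 1000 = 134.8/1656 * 1000 = 81.401 C/km

81.401


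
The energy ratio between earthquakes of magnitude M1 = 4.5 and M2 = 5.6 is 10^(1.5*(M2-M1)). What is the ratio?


M2 - M1 = 5.6 - 4.5 = 1.1
1.5 * 1.1 = 1.65
ratio = 10^1.65 = 44.67

44.67


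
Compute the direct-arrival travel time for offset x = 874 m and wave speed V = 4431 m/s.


t = x / V
= 874 / 4431
= 0.1972 s

0.1972


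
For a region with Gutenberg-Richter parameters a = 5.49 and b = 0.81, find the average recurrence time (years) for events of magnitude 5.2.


log10(N) = 5.49 - 0.81*5.2 = 1.278
N = 10^1.278 = 18.967059
T = 1/N = 1/18.967059 = 0.0527 years

0.0527


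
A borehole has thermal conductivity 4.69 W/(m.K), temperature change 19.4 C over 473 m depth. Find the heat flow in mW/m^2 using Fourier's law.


q = k * dT / dz * 1000
= 4.69 * 19.4 / 473 * 1000
= 0.192359 * 1000
= 192.3594 mW/m^2

192.3594


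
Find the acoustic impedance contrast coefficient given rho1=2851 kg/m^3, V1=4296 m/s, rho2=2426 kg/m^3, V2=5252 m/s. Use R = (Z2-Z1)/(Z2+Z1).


Z1 = 2851 * 4296 = 12247896
Z2 = 2426 * 5252 = 12741352
R = (12741352 - 12247896) / (12741352 + 12247896) = 493456 / 24989248 = 0.0197

0.0197


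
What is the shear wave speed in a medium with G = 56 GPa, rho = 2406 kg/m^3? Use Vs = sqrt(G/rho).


Convert G to Pa: G = 56e9 Pa
Compute G/rho = 56e9 / 2406 = 23275145.4697
Vs = sqrt(23275145.4697) = 4824.43 m/s

4824.43


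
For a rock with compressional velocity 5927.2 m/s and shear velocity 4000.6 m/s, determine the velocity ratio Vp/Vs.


Vp/Vs = 5927.2 / 4000.6
= 1.4816

1.4816


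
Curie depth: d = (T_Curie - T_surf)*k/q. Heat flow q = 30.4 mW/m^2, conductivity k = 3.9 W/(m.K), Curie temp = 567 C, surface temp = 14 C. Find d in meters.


T_Curie - T_surf = 567 - 14 = 553 C
Convert q to W/m^2: 30.4 mW/m^2 = 0.0304 W/m^2
d = 553 * 3.9 / 0.0304 = 70944.08 m

70944.08


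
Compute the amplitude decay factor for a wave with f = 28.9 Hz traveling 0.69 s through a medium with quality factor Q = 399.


pi*f*t/Q = pi*28.9*0.69/399 = 0.157009
A/A0 = exp(-0.157009) = 0.854697

0.854697


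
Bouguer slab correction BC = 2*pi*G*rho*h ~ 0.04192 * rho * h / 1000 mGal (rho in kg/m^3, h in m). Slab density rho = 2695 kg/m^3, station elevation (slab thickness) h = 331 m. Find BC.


BC = 0.04192 * rho * h / 1000
= 0.04192 * 2695 * 331 / 1000
= 37.3945 mGal

37.3945


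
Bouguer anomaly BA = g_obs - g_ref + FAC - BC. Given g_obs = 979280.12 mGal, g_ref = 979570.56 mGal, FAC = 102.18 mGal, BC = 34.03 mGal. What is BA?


BA = g_obs - g_ref + FAC - BC
= 979280.12 - 979570.56 + 102.18 - 34.03
= -222.29 mGal

-222.29


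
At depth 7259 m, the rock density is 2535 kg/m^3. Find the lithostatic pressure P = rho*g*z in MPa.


P = rho * g * z / 1e6
= 2535 * 9.81 * 7259 / 1e6
= 180519352.65 / 1e6
= 180.5194 MPa

180.5194


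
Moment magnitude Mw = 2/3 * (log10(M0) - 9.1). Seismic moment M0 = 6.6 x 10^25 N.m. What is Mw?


log10(M0) = log10(6.6 x 10^25) = 25.8195
Mw = 2/3 * (25.8195 - 9.1)
= 2/3 * 16.7195
= 11.15

11.15


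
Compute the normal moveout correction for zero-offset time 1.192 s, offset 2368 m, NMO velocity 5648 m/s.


x/Vnmo = 2368/5648 = 0.419263
(x/Vnmo)^2 = 0.175782
t0^2 = 1.420864
sqrt(1.420864 + 0.175782) = 1.263585
dt = 1.263585 - 1.192 = 0.071585

0.071585


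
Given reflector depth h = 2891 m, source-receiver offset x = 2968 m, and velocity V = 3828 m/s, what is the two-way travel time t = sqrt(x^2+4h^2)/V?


x^2 + 4h^2 = 2968^2 + 4*2891^2 = 8809024 + 33431524 = 42240548
sqrt(42240548) = 6499.2729
t = 6499.2729 / 3828 = 1.6978 s

1.6978


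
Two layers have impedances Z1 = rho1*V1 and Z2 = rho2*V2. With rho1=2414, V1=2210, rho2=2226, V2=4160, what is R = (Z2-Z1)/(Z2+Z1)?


Z1 = 2414 * 2210 = 5334940
Z2 = 2226 * 4160 = 9260160
R = (9260160 - 5334940) / (9260160 + 5334940) = 3925220 / 14595100 = 0.2689

0.2689


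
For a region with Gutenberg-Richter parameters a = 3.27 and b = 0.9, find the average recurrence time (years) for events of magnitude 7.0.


log10(N) = 3.27 - 0.9*7.0 = -3.03
N = 10^-3.03 = 0.000933
T = 1/N = 1/0.000933 = 1071.5193 years

1071.5193


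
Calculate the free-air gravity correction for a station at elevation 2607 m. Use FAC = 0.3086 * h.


FAC = 0.3086 * h
= 0.3086 * 2607
= 804.5202 mGal

804.5202


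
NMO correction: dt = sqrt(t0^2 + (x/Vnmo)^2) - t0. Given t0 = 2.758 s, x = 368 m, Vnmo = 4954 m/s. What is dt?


x/Vnmo = 368/4954 = 0.074283
(x/Vnmo)^2 = 0.005518
t0^2 = 7.606564
sqrt(7.606564 + 0.005518) = 2.759
dt = 2.759 - 2.758 = 0.001

0.001


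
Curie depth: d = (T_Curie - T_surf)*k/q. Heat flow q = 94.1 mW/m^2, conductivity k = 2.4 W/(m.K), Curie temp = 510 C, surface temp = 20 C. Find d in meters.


T_Curie - T_surf = 510 - 20 = 490 C
Convert q to W/m^2: 94.1 mW/m^2 = 0.0941 W/m^2
d = 490 * 2.4 / 0.0941 = 12497.34 m

12497.34


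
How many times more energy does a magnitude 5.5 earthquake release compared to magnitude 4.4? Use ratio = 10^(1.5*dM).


M2 - M1 = 5.5 - 4.4 = 1.1
1.5 * 1.1 = 1.65
ratio = 10^1.65 = 44.67

44.67


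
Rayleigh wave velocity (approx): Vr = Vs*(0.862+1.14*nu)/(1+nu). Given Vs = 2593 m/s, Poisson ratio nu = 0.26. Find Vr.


Numerator factor = 0.862 + 1.14*0.26 = 1.1584
Denominator = 1 + 0.26 = 1.26
Vr = 2593 * 1.1584 / 1.26 = 2383.91 m/s

2383.91


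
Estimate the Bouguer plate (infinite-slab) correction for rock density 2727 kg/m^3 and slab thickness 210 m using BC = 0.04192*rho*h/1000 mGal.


BC = 0.04192 * rho * h / 1000
= 0.04192 * 2727 * 210 / 1000
= 24.0063 mGal

24.0063


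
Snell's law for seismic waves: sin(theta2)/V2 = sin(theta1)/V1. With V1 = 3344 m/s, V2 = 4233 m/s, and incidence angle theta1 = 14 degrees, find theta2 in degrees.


sin(theta1) = sin(14 deg) = 0.241922
sin(theta2) = V2/V1 * sin(theta1) = 4233/3344 * 0.241922 = 0.306237
theta2 = arcsin(0.306237) = 17.8326 degrees

17.8326


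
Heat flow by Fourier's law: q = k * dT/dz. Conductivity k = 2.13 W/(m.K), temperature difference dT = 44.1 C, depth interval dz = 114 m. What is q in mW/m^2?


q = k * dT / dz * 1000
= 2.13 * 44.1 / 114 * 1000
= 0.823974 * 1000
= 823.9737 mW/m^2

823.9737


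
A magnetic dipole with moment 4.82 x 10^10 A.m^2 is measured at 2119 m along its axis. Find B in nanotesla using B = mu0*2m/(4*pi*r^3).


m = 4.82 x 10^10 = 48200000000 A.m^2
2m = 96400000000 A.m^2
r^3 = 2119^3 = 9514651159
B = (4pi*10^-7) * 96400000000 / (4*pi * 9514651159) * 1e9
= 121139.812722 / 119564632730.34 * 1e9
= 1013.1743 nT

1013.1743


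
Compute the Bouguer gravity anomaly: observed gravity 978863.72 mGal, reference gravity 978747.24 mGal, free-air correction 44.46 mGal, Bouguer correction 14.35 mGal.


BA = g_obs - g_ref + FAC - BC
= 978863.72 - 978747.24 + 44.46 - 14.35
= 146.59 mGal

146.59


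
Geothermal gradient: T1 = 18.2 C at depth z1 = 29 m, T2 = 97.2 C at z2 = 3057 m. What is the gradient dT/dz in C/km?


dT = 97.2 - 18.2 = 79.0 C
dz = 3057 - 29 = 3028 m
gradient = dT/dz * 1000 = 79.0/3028 * 1000 = 26.0898 C/km

26.0898


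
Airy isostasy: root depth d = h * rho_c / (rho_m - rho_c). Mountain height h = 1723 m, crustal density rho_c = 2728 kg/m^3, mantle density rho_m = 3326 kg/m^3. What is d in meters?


rho_m - rho_c = 3326 - 2728 = 598
d = 1723 * 2728 / 598
= 4700344 / 598
= 7860.11 m

7860.11


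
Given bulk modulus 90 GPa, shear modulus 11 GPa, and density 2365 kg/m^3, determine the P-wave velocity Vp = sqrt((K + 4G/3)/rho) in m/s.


First compute the effective modulus:
K + 4G/3 = 90e9 + 4*11e9/3 = 104666666666.67 Pa
Then divide by density:
104666666666.67 / 2365 = 44256518.6751 Pa/(kg/m^3)
Take the square root:
Vp = sqrt(44256518.6751) = 6652.56 m/s

6652.56


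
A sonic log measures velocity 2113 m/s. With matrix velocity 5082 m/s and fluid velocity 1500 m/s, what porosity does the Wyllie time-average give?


1/V - 1/Vm = 1/2113 - 1/5082 = 0.00027649
1/Vf - 1/Vm = 1/1500 - 1/5082 = 0.00046989
phi = 0.00027649 / 0.00046989 = 0.5884

0.5884


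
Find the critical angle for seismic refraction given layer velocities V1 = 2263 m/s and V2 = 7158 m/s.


V1/V2 = 2263/7158 = 0.31615
theta_c = arcsin(0.31615) = 18.4302 degrees

18.4302


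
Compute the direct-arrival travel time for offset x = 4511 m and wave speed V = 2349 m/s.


t = x / V
= 4511 / 2349
= 1.9204 s

1.9204


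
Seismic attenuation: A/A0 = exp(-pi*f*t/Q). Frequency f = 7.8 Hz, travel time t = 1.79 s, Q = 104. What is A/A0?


pi*f*t/Q = pi*7.8*1.79/104 = 0.421759
A/A0 = exp(-0.421759) = 0.655892

0.655892


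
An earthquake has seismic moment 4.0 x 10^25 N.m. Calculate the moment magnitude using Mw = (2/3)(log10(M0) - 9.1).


log10(M0) = log10(4.0 x 10^25) = 25.6021
Mw = 2/3 * (25.6021 - 9.1)
= 2/3 * 16.5021
= 11.0

11.0


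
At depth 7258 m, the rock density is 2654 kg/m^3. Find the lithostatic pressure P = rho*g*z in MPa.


P = rho * g * z / 1e6
= 2654 * 9.81 * 7258 / 1e6
= 188967400.92 / 1e6
= 188.9674 MPa

188.9674


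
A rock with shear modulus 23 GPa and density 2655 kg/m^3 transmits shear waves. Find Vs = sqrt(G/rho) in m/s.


Convert G to Pa: G = 23e9 Pa
Compute G/rho = 23e9 / 2655 = 8662900.1883
Vs = sqrt(8662900.1883) = 2943.28 m/s

2943.28


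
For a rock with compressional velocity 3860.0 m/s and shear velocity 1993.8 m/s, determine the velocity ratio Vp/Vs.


Vp/Vs = 3860.0 / 1993.8
= 1.936

1.936


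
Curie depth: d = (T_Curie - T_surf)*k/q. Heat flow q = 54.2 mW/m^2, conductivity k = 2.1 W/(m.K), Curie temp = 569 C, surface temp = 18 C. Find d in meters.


T_Curie - T_surf = 569 - 18 = 551 C
Convert q to W/m^2: 54.2 mW/m^2 = 0.0542 W/m^2
d = 551 * 2.1 / 0.0542 = 21348.71 m

21348.71


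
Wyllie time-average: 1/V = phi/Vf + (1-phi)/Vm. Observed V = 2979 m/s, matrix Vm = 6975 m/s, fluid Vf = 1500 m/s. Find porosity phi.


1/V - 1/Vm = 1/2979 - 1/6975 = 0.00019231
1/Vf - 1/Vm = 1/1500 - 1/6975 = 0.0005233
phi = 0.00019231 / 0.0005233 = 0.3675

0.3675


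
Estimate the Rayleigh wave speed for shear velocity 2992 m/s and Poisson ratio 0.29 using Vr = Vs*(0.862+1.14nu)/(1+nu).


Numerator factor = 0.862 + 1.14*0.29 = 1.1926
Denominator = 1 + 0.29 = 1.29
Vr = 2992 * 1.1926 / 1.29 = 2766.09 m/s

2766.09


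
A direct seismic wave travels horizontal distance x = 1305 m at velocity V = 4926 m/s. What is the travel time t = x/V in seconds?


t = x / V
= 1305 / 4926
= 0.2649 s

0.2649


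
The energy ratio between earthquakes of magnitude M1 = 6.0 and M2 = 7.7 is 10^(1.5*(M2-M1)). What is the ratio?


M2 - M1 = 7.7 - 6.0 = 1.7
1.5 * 1.7 = 2.55
ratio = 10^2.55 = 354.81

354.81


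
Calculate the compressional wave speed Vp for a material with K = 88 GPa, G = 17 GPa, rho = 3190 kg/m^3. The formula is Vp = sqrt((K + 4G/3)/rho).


First compute the effective modulus:
K + 4G/3 = 88e9 + 4*17e9/3 = 110666666666.67 Pa
Then divide by density:
110666666666.67 / 3190 = 34691745.0366 Pa/(kg/m^3)
Take the square root:
Vp = sqrt(34691745.0366) = 5889.97 m/s

5889.97


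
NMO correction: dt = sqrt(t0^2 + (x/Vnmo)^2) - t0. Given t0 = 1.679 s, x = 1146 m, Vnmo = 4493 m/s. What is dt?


x/Vnmo = 1146/4493 = 0.255063
(x/Vnmo)^2 = 0.065057
t0^2 = 2.819041
sqrt(2.819041 + 0.065057) = 1.698263
dt = 1.698263 - 1.679 = 0.019263

0.019263


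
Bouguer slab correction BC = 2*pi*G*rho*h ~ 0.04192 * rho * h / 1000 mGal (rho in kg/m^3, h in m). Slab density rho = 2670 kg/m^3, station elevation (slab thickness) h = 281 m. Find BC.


BC = 0.04192 * rho * h / 1000
= 0.04192 * 2670 * 281 / 1000
= 31.4513 mGal

31.4513


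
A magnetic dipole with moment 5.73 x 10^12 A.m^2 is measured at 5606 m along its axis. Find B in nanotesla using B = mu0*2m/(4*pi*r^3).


m = 5.73 x 10^12 = 5730000000000 A.m^2
2m = 11460000000000 A.m^2
r^3 = 5606^3 = 176181085016
B = (4pi*10^-7) * 11460000000000 / (4*pi * 176181085016) * 1e9
= 14401060.724056 / 2213956809550.98 * 1e9
= 6504.671 nT

6504.671


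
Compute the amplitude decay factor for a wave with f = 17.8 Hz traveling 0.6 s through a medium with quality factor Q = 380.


pi*f*t/Q = pi*17.8*0.6/380 = 0.088295
A/A0 = exp(-0.088295) = 0.915491

0.915491


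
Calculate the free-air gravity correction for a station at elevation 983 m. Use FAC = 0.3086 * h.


FAC = 0.3086 * h
= 0.3086 * 983
= 303.3538 mGal

303.3538


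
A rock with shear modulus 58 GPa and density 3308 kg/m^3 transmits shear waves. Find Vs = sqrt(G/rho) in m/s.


Convert G to Pa: G = 58e9 Pa
Compute G/rho = 58e9 / 3308 = 17533252.7207
Vs = sqrt(17533252.7207) = 4187.27 m/s

4187.27


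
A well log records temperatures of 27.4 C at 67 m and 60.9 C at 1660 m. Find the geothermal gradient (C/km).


dT = 60.9 - 27.4 = 33.5 C
dz = 1660 - 67 = 1593 m
gradient = dT/dz * 1000 = 33.5/1593 * 1000 = 21.0295 C/km

21.0295


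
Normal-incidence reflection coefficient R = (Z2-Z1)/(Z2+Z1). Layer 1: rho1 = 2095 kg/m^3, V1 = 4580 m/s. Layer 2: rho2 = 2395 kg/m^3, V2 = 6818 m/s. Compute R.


Z1 = 2095 * 4580 = 9595100
Z2 = 2395 * 6818 = 16329110
R = (16329110 - 9595100) / (16329110 + 9595100) = 6734010 / 25924210 = 0.2598

0.2598


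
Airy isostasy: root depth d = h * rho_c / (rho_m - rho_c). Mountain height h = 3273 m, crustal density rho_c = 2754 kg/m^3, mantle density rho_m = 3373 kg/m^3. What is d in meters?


rho_m - rho_c = 3373 - 2754 = 619
d = 3273 * 2754 / 619
= 9013842 / 619
= 14561.94 m

14561.94


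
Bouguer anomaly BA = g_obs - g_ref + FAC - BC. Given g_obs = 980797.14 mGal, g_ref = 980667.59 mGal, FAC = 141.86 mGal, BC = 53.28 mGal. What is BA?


BA = g_obs - g_ref + FAC - BC
= 980797.14 - 980667.59 + 141.86 - 53.28
= 218.13 mGal

218.13


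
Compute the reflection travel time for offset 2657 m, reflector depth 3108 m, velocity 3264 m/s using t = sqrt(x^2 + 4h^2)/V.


x^2 + 4h^2 = 2657^2 + 4*3108^2 = 7059649 + 38638656 = 45698305
sqrt(45698305) = 6760.0521
t = 6760.0521 / 3264 = 2.0711 s

2.0711


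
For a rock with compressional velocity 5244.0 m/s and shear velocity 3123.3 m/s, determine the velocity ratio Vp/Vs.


Vp/Vs = 5244.0 / 3123.3
= 1.679

1.679


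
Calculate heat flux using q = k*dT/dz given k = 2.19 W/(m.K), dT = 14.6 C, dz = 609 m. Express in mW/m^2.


q = k * dT / dz * 1000
= 2.19 * 14.6 / 609 * 1000
= 0.052502 * 1000
= 52.5025 mW/m^2

52.5025


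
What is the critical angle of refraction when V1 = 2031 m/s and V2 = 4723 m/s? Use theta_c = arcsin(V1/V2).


V1/V2 = 2031/4723 = 0.430023
theta_c = arcsin(0.430023) = 25.469 degrees

25.469


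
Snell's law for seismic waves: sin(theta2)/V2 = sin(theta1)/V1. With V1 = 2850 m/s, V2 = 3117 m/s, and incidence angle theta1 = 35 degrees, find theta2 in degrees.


sin(theta1) = sin(35 deg) = 0.573576
sin(theta2) = V2/V1 * sin(theta1) = 3117/2850 * 0.573576 = 0.627311
theta2 = arcsin(0.627311) = 38.852 degrees

38.852


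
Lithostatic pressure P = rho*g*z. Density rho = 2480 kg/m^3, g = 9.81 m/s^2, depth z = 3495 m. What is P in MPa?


P = rho * g * z / 1e6
= 2480 * 9.81 * 3495 / 1e6
= 85029156.0 / 1e6
= 85.0292 MPa

85.0292


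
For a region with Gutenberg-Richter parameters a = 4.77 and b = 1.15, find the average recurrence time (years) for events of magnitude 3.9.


log10(N) = 4.77 - 1.15*3.9 = 0.285
N = 10^0.285 = 1.927525
T = 1/N = 1/1.927525 = 0.5188 years

0.5188


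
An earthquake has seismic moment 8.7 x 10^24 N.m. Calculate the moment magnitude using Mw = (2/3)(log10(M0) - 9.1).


log10(M0) = log10(8.7 x 10^24) = 24.9395
Mw = 2/3 * (24.9395 - 9.1)
= 2/3 * 15.8395
= 10.56

10.56


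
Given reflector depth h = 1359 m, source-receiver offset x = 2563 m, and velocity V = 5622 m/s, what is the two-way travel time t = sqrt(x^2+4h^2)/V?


x^2 + 4h^2 = 2563^2 + 4*1359^2 = 6568969 + 7387524 = 13956493
sqrt(13956493) = 3735.839
t = 3735.839 / 5622 = 0.6645 s

0.6645


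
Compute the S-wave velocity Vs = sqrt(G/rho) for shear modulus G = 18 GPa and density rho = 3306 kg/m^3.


Convert G to Pa: G = 18e9 Pa
Compute G/rho = 18e9 / 3306 = 5444646.098
Vs = sqrt(5444646.098) = 2333.38 m/s

2333.38


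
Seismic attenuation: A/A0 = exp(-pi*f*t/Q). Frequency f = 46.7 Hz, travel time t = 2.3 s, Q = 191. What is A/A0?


pi*f*t/Q = pi*46.7*2.3/191 = 1.766694
A/A0 = exp(-1.766694) = 0.170897

0.170897


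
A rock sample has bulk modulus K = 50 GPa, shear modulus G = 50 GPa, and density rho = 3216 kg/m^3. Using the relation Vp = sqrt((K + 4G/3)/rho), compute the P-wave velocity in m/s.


First compute the effective modulus:
K + 4G/3 = 50e9 + 4*50e9/3 = 116666666666.67 Pa
Then divide by density:
116666666666.67 / 3216 = 36276948.5904 Pa/(kg/m^3)
Take the square root:
Vp = sqrt(36276948.5904) = 6023.03 m/s

6023.03
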